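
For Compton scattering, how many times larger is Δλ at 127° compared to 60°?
127° produces the larger shift by a factor of 3.204

Calculate both shifts using Δλ = λ_C(1 - cos θ):

For θ₁ = 60°:
Δλ₁ = 2.4263 × (1 - cos(60°))
Δλ₁ = 2.4263 × 0.5000
Δλ₁ = 1.2132 pm

For θ₂ = 127°:
Δλ₂ = 2.4263 × (1 - cos(127°))
Δλ₂ = 2.4263 × 1.6018
Δλ₂ = 3.8865 pm

The 127° angle produces the larger shift.
Ratio: 3.8865/1.2132 = 3.204

(Intermediate values are shown rounded; full precision is carried through to the final answer.)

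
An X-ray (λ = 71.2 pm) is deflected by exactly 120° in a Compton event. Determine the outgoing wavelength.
74.8395 pm

Using the Compton formula: λ' = λ + λ_C(1 − cos θ)

For θ = 120°, cos θ = -1/2 (exact) = -0.5000, so:
1 − cos 120° = 1 − (-1/2) = 1.5000

Δλ = λ_C × 1.5000 = 2.4263 × 1.5000 = 3.6395 pm

λ' = 71.2 + 3.6395 = 74.8395 pm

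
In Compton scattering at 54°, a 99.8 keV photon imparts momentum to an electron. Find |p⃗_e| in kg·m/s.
4.6758e-23 kg·m/s

The electron is initially at rest, so by conservation of momentum:
p⃗_e = p⃗₀ − p⃗'  (incident photon momentum minus scattered photon momentum)

Photon momentum magnitudes (p = h/λ = E/c):
λ₀ = hc/E₀ = 12.4233 pm → p₀ = h/λ₀ = 5.3336e-23 kg·m/s
Δλ = λ_C(1 − cos 54°) = 1.0002 pm
λ' = 13.4234 pm → p' = h/λ' = 4.9362e-23 kg·m/s

The scattered photon makes angle θ = 54° with the incident direction, so by the law of cosines:
|p⃗_e|² = p₀² + p'² − 2p₀p'cos θ
|p⃗_e|² = (5.3336e-23)² + (4.9362e-23)² − 2·5.3336e-23·4.9362e-23·cos(54°)
|p⃗_e| = 4.6758e-23 kg·m/s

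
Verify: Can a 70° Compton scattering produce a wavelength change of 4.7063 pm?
No, inconsistent

Calculate the expected shift for θ = 70°:

Δλ_expected = λ_C(1 - cos(70°))
Δλ_expected = 2.4263 × (1 - cos(70°))
Δλ_expected = 2.4263 × 0.6580
Δλ_expected = 1.5965 pm

Given shift: 4.7063 pm
Expected shift: 1.5965 pm
Difference: 3.1098 pm

The values do not match. The given shift corresponds to θ ≈ 160.0°, not 70°.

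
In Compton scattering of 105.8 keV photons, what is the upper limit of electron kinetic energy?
30.9816 keV

Maximum energy transfer occurs at θ = 180° (backscattering).

Initial photon: E₀ = 105.8 keV → λ₀ = 11.7187 pm

Maximum Compton shift (at 180°):
Δλ_max = 2λ_C = 2 × 2.4263 = 4.8526 pm

Final wavelength:
λ' = 11.7187 + 4.8526 = 16.5714 pm

Minimum photon energy (maximum energy to electron):
E'_min = hc/λ' = 74.8184 keV

Maximum electron kinetic energy:
K_max = E₀ - E'_min = 105.8000 - 74.8184 = 30.9816 keV

(Intermediate values are shown rounded; full precision is carried through to the final answer.)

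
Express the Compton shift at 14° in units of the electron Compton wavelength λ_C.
0.0297 λ_C

The Compton shift formula is:
Δλ = λ_C(1 - cos θ)

Dividing both sides by λ_C:
Δλ/λ_C = 1 - cos θ

For θ = 14°:
Δλ/λ_C = 1 - cos(14°)
Δλ/λ_C = 1 - 0.9703
Δλ/λ_C = 0.0297

This means the shift is 0.0297 × λ_C = 0.0721 pm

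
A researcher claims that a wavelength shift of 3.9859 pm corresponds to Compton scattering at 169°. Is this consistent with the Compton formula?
No, inconsistent

Calculate the expected shift for θ = 169°:

Δλ_expected = λ_C(1 - cos(169°))
Δλ_expected = 2.4263 × (1 - cos(169°))
Δλ_expected = 2.4263 × 1.9816
Δλ_expected = 4.8080 pm

Given shift: 3.9859 pm
Expected shift: 4.8080 pm
Difference: 0.8221 pm

The values do not match. The given shift corresponds to θ ≈ 130.0°, not 169°.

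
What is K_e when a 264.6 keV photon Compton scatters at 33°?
20.4000 keV

By energy conservation: K_e = E_initial - E_final

First find the scattered photon energy:
Initial wavelength: λ = hc/E = 4.6857 pm
Compton shift: Δλ = λ_C(1 - cos(33°)) = 0.3914 pm
Final wavelength: λ' = 4.6857 + 0.3914 = 5.0772 pm
Final photon energy: E' = hc/λ' = 244.2000 keV

Electron kinetic energy:
K_e = E - E' = 264.6000 - 244.2000 = 20.4000 keV

(Intermediate values are shown rounded; full precision is carried through to the final answer.)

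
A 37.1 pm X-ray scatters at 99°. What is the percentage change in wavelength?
7.5630%

Calculate the Compton shift:
Δλ = λ_C(1 - cos(99°))
Δλ = 2.4263 × (1 - cos(99°))
Δλ = 2.4263 × 1.1564
Δλ = 2.8059 pm

Percentage change:
(Δλ/λ₀) × 100 = (2.8059/37.1) × 100
= 7.5630%

(Intermediate values are shown rounded; full precision is carried through to the final answer.)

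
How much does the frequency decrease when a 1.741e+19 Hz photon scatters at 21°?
1.614e+17 Hz (decrease)

Convert frequency to wavelength (c = 299792458 m/s):
λ₀ = c/f₀ = 299792458/1.741e+19 = 1.7219555e-11 m = 17.2196 pm

Calculate Compton shift:
Δλ = λ_C(1 - cos(21°)) = 0.1612 pm

Final wavelength:
λ' = λ₀ + Δλ = 17.2196 + 0.1612 = 17.3807 pm

Final frequency:
f' = c/λ' = 299792458/1.7380710e-11 = 1.7248574e+19 Hz

Frequency shift (decrease):
Δf = f₀ - f' = 1.741e+19 - 1.7248574e+19 = 1.614e+17 Hz

(Intermediate values are shown rounded; full precision is carried through to the final answer.)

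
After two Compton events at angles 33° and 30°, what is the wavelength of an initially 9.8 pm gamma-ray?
10.5165 pm

Apply Compton shift twice:

First scattering at θ₁ = 33°:
Δλ₁ = λ_C(1 - cos(33°))
Δλ₁ = 2.4263 × 0.1613
Δλ₁ = 0.3914 pm

After first scattering:
λ₁ = 9.8 + 0.3914 = 10.1914 pm

Second scattering at θ₂ = 30°:
Δλ₂ = λ_C(1 - cos(30°))
Δλ₂ = 2.4263 × 0.1340
Δλ₂ = 0.3251 pm

Final wavelength:
λ₂ = 10.1914 + 0.3251 = 10.5165 pm

Total shift: Δλ_total = 0.3914 + 0.3251 = 0.7165 pm

(Intermediate values are shown rounded; full precision is carried through to the final answer.)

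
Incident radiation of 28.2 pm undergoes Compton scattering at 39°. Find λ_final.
28.7407 pm

Using the Compton scattering formula:
λ' = λ + Δλ = λ + λ_C(1 - cos θ)

Given:
- Initial wavelength λ = 28.2 pm
- Scattering angle θ = 39°
- Compton wavelength λ_C ≈ 2.4263 pm

Calculate the shift:
Δλ = 2.4263 × (1 - cos(39°))
Δλ = 2.4263 × 0.2229
Δλ = 0.5407 pm

Final wavelength:
λ' = 28.2 + 0.5407 = 28.7407 pm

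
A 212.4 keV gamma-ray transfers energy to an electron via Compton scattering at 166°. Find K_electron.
95.6304 keV

By energy conservation: K_e = E_initial - E_final

First find the scattered photon energy:
Initial wavelength: λ = hc/E = 5.8373 pm
Compton shift: Δλ = λ_C(1 - cos(166°)) = 4.7805 pm
Final wavelength: λ' = 5.8373 + 4.7805 = 10.6178 pm
Final photon energy: E' = hc/λ' = 116.7696 keV

Electron kinetic energy:
K_e = E - E' = 212.4000 - 116.7696 = 95.6304 keV

(Intermediate values are shown rounded; full precision is carried through to the final answer.)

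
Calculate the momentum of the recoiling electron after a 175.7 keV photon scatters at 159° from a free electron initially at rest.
1.4794e-22 kg·m/s

The electron is initially at rest, so by conservation of momentum:
p⃗_e = p⃗₀ − p⃗'  (incident photon momentum minus scattered photon momentum)

Photon momentum magnitudes (p = h/λ = E/c):
λ₀ = hc/E₀ = 7.0566 pm → p₀ = h/λ₀ = 9.3899e-23 kg·m/s
Δλ = λ_C(1 − cos 159°) = 4.6915 pm
λ' = 11.7481 pm → p' = h/λ' = 5.6401e-23 kg·m/s

The scattered photon makes angle θ = 159° with the incident direction, so by the law of cosines:
|p⃗_e|² = p₀² + p'² − 2p₀p'cos θ
|p⃗_e|² = (9.3899e-23)² + (5.6401e-23)² − 2·9.3899e-23·5.6401e-23·cos(159°)
|p⃗_e| = 1.4794e-22 kg·m/s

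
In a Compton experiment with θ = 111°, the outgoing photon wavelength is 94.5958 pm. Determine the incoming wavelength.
91.3000 pm

From λ' = λ + Δλ, we have λ = λ' - Δλ

First calculate the Compton shift:
Δλ = λ_C(1 - cos θ)
Δλ = 2.4263 × (1 - cos(111°))
Δλ = 2.4263 × 1.3584
Δλ = 3.2958 pm

Initial wavelength:
λ = λ' - Δλ
λ = 94.5958 - 3.2958
λ = 91.3000 pm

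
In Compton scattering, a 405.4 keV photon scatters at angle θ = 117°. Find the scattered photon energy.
188.2499 keV

First convert energy to wavelength:
λ = hc/E, with hc ≈ 1239.842 keV·pm (i.e. 1239.842 eV·nm)

For E = 405.4 keV = 405400 eV:
λ = 1239.842 keV·pm / 405.4 keV
λ = 3.0583 pm

Calculate the Compton shift:
Δλ = λ_C(1 - cos(117°)) = 2.4263 × 1.4540
Δλ = 3.5278 pm

Final wavelength:
λ' = 3.0583 + 3.5278 = 6.5861 pm

Final energy:
E' = hc/λ' = 1239.842 / 6.5861 = 188.2499 keV

(Intermediate values are shown rounded; full precision is carried through to the final answer.)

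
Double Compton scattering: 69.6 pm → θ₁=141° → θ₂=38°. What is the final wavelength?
74.4263 pm

Apply Compton shift twice:

First scattering at θ₁ = 141°:
Δλ₁ = λ_C(1 - cos(141°))
Δλ₁ = 2.4263 × 1.7771
Δλ₁ = 4.3119 pm

After first scattering:
λ₁ = 69.6 + 4.3119 = 73.9119 pm

Second scattering at θ₂ = 38°:
Δλ₂ = λ_C(1 - cos(38°))
Δλ₂ = 2.4263 × 0.2120
Δλ₂ = 0.5144 pm

Final wavelength:
λ₂ = 73.9119 + 0.5144 = 74.4263 pm

Total shift: Δλ_total = 4.3119 + 0.5144 = 4.8263 pm

(Intermediate values are shown rounded; full precision is carried through to the final answer.)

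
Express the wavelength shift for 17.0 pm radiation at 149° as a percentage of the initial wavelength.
26.5063%

Calculate the Compton shift:
Δλ = λ_C(1 - cos(149°))
Δλ = 2.4263 × (1 - cos(149°))
Δλ = 2.4263 × 1.8572
Δλ = 4.5061 pm

Percentage change:
(Δλ/λ₀) × 100 = (4.5061/17.0) × 100
= 26.5063%

(Intermediate values are shown rounded; full precision is carried through to the final answer.)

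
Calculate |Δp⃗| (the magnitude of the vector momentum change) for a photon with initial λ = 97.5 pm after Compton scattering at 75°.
8.1999e-24 kg·m/s

Photon momentum magnitude is p = h/λ.

Initial momentum:
p₀ = h/λ = 6.6261e-34/9.7500e-11 = 6.7960e-24 kg·m/s

After scattering:
λ' = λ + Δλ = 97.5 + 1.7983 = 99.2983 pm
p' = h/λ' = 6.6261e-34/9.9298e-11 = 6.6729e-24 kg·m/s

Momentum is a vector; the scattered photon's direction makes angle θ = 75° with the incident direction. The magnitude of the vector change Δp⃗ = p⃗₀ − p⃗' is found from the law of cosines:
|Δp⃗|² = p₀² + p'² − 2p₀p'cos θ
|Δp⃗|² = (6.7960e-24)² + (6.6729e-24)² − 2·6.7960e-24·6.6729e-24·cos(75°)
|Δp⃗| = 8.1999e-24 kg·m/s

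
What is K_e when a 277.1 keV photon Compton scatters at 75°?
79.4427 keV

By energy conservation: K_e = E_initial - E_final

First find the scattered photon energy:
Initial wavelength: λ = hc/E = 4.4743 pm
Compton shift: Δλ = λ_C(1 - cos(75°)) = 1.7983 pm
Final wavelength: λ' = 4.4743 + 1.7983 = 6.2727 pm
Final photon energy: E' = hc/λ' = 197.6573 keV

Electron kinetic energy:
K_e = E - E' = 277.1000 - 197.6573 = 79.4427 keV

(Intermediate values are shown rounded; full precision is carried through to the final answer.)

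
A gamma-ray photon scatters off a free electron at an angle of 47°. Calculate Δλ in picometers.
0.7716 pm

Using the Compton scattering formula:
Δλ = λ_C(1 - cos θ)

where λ_C = h/(m_e·c) ≈ 2.4263 pm is the Compton wavelength of an electron.

For θ = 47°:
cos(47°) = 0.6820
1 - cos(47°) = 0.3180

Δλ = 2.4263 × 0.3180
Δλ = 0.7716 pm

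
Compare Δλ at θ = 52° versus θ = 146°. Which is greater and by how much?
146° produces the larger shift by a factor of 4.759

Calculate both shifts using Δλ = λ_C(1 - cos θ):

For θ₁ = 52°:
Δλ₁ = 2.4263 × (1 - cos(52°))
Δλ₁ = 2.4263 × 0.3843
Δλ₁ = 0.9325 pm

For θ₂ = 146°:
Δλ₂ = 2.4263 × (1 - cos(146°))
Δλ₂ = 2.4263 × 1.8290
Δλ₂ = 4.4378 pm

The 146° angle produces the larger shift.
Ratio: 4.4378/0.9325 = 4.759

(Intermediate values are shown rounded; full precision is carried through to the final answer.)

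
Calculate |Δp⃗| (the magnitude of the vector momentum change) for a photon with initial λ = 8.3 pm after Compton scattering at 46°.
6.0132e-23 kg·m/s

Photon momentum magnitude is p = h/λ.

Initial momentum:
p₀ = h/λ = 6.6261e-34/8.3000e-12 = 7.9832e-23 kg·m/s

After scattering:
λ' = λ + Δλ = 8.3 + 0.7409 = 9.0409 pm
p' = h/λ' = 6.6261e-34/9.0409e-12 = 7.3290e-23 kg·m/s

Momentum is a vector; the scattered photon's direction makes angle θ = 46° with the incident direction. The magnitude of the vector change Δp⃗ = p⃗₀ − p⃗' is found from the law of cosines:
|Δp⃗|² = p₀² + p'² − 2p₀p'cos θ
|Δp⃗|² = (7.9832e-23)² + (7.3290e-23)² − 2·7.9832e-23·7.3290e-23·cos(46°)
|Δp⃗| = 6.0132e-23 kg·m/s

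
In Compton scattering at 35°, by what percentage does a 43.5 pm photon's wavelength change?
1.0087%

Calculate the Compton shift:
Δλ = λ_C(1 - cos(35°))
Δλ = 2.4263 × (1 - cos(35°))
Δλ = 2.4263 × 0.1808
Δλ = 0.4388 pm

Percentage change:
(Δλ/λ₀) × 100 = (0.4388/43.5) × 100
= 1.0087%

(Intermediate values are shown rounded; full precision is carried through to the final answer.)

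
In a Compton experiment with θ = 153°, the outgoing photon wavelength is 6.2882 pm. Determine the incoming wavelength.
1.7000 pm

From λ' = λ + Δλ, we have λ = λ' - Δλ

First calculate the Compton shift:
Δλ = λ_C(1 - cos θ)
Δλ = 2.4263 × (1 - cos(153°))
Δλ = 2.4263 × 1.8910
Δλ = 4.5882 pm

Initial wavelength:
λ = λ' - Δλ
λ = 6.2882 - 4.5882
λ = 1.7000 pm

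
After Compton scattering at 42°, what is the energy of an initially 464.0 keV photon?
376.2474 keV

First convert energy to wavelength:
λ = hc/E, with hc ≈ 1239.842 keV·pm (i.e. 1239.842 eV·nm)

For E = 464.0 keV = 464000 eV:
λ = 1239.842 keV·pm / 464.0 keV
λ = 2.6721 pm

Calculate the Compton shift:
Δλ = λ_C(1 - cos(42°)) = 2.4263 × 0.2569
Δλ = 0.6232 pm

Final wavelength:
λ' = 2.6721 + 0.6232 = 3.2953 pm

Final energy:
E' = hc/λ' = 1239.842 / 3.2953 = 376.2474 keV

(Intermediate values are shown rounded; full precision is carried through to the final answer.)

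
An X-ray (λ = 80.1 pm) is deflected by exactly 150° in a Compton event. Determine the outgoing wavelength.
84.6276 pm

Using the Compton formula: λ' = λ + λ_C(1 − cos θ)

For θ = 150°, cos θ = -√3/2 (exact) ≈ -0.8660, so:
1 − cos 150° = 1 − (-√3/2) ≈ 1.8660

Δλ = λ_C × 1.8660 = 2.4263 × 1.8660 = 4.5276 pm

λ' = 80.1 + 4.5276 = 84.6276 pm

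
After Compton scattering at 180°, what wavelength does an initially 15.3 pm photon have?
20.1526 pm

Using the Compton formula: λ' = λ + λ_C(1 − cos θ)

For θ = 180°, cos θ = -1 (exact) = -1.0000, so:
1 − cos 180° = 1 − (-1) = 2.0000

Δλ = λ_C × 2.0000 = 2.4263 × 2.0000 = 4.8526 pm

λ' = 15.3 + 4.8526 = 20.1526 pm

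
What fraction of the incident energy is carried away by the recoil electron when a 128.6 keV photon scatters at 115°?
0.2636 (or 26.36%)

Calculate initial and final photon energies:

Initial: E₀ = 128.6 keV → λ₀ = 9.6411 pm
Compton shift: Δλ = 3.4517 pm
Final wavelength: λ' = 13.0928 pm
Final energy: E' = 94.6966 keV

Fractional energy loss:
(E₀ - E')/E₀ = (128.6000 - 94.6966)/128.6000
= 33.9034/128.6000
= 0.2636
= 26.36%

(Intermediate values are shown rounded; full precision is carried through to the final answer.)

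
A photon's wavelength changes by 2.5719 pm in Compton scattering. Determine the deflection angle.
93.44°

From the Compton formula Δλ = λ_C(1 - cos θ), we can solve for θ:

cos θ = 1 - Δλ/λ_C

Given:
- Δλ = 2.5719 pm
- λ_C = h/(m_e·c) ≈ 2.42631024 pm

cos θ = 1 - 2.5719/2.42631024
cos θ = 1 - 1.060005
cos θ = -0.060005

θ = arccos(-0.060005)
θ = 93.44°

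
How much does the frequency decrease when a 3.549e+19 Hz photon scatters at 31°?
1.399e+18 Hz (decrease)

Convert frequency to wavelength (c = 299792458 m/s):
λ₀ = c/f₀ = 299792458/3.549e+19 = 8.4472375e-12 m = 8.4472 pm

Calculate Compton shift:
Δλ = λ_C(1 - cos(31°)) = 0.3466 pm

Final wavelength:
λ' = λ₀ + Δλ = 8.4472 + 0.3466 = 8.7938 pm

Final frequency:
f' = c/λ' = 299792458/8.7937939e-12 = 3.4091367e+19 Hz

Frequency shift (decrease):
Δf = f₀ - f' = 3.549e+19 - 3.4091367e+19 = 1.399e+18 Hz

(Intermediate values are shown rounded; full precision is carried through to the final answer.)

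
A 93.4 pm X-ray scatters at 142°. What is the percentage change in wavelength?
4.6448%

Calculate the Compton shift:
Δλ = λ_C(1 - cos(142°))
Δλ = 2.4263 × (1 - cos(142°))
Δλ = 2.4263 × 1.7880
Δλ = 4.3383 pm

Percentage change:
(Δλ/λ₀) × 100 = (4.3383/93.4) × 100
= 4.6448%

(Intermediate values are shown rounded; full precision is carried through to the final answer.)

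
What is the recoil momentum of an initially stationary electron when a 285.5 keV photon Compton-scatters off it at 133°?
2.1410e-22 kg·m/s

The electron is initially at rest, so by conservation of momentum:
p⃗_e = p⃗₀ − p⃗'  (incident photon momentum minus scattered photon momentum)

Photon momentum magnitudes (p = h/λ = E/c):
λ₀ = hc/E₀ = 4.3427 pm → p₀ = h/λ₀ = 1.5258e-22 kg·m/s
Δλ = λ_C(1 − cos 133°) = 4.0810 pm
λ' = 8.4238 pm → p' = h/λ' = 7.8659e-23 kg·m/s

The scattered photon makes angle θ = 133° with the incident direction, so by the law of cosines:
|p⃗_e|² = p₀² + p'² − 2p₀p'cos θ
|p⃗_e|² = (1.5258e-22)² + (7.8659e-23)² − 2·1.5258e-22·7.8659e-23·cos(133°)
|p⃗_e| = 2.1410e-22 kg·m/s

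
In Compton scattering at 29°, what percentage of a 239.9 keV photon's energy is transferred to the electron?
0.0556 (or 5.56%)

Calculate initial and final photon energies:

Initial: E₀ = 239.9 keV → λ₀ = 5.1682 pm
Compton shift: Δλ = 0.3042 pm
Final wavelength: λ' = 5.4724 pm
Final energy: E' = 226.5639 keV

Fractional energy loss:
(E₀ - E')/E₀ = (239.9000 - 226.5639)/239.9000
= 13.3361/239.9000
= 0.0556
= 5.56%

(Intermediate values are shown rounded; full precision is carried through to the final answer.)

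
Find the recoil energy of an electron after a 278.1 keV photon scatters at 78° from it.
83.7708 keV

By energy conservation: K_e = E_initial - E_final

First find the scattered photon energy:
Initial wavelength: λ = hc/E = 4.4583 pm
Compton shift: Δλ = λ_C(1 - cos(78°)) = 1.9219 pm
Final wavelength: λ' = 4.4583 + 1.9219 = 6.3801 pm
Final photon energy: E' = hc/λ' = 194.3292 keV

Electron kinetic energy:
K_e = E - E' = 278.1000 - 194.3292 = 83.7708 keV

(Intermediate values are shown rounded; full precision is carried through to the final answer.)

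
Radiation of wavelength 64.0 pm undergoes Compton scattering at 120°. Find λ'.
67.6395 pm

Using the Compton formula: λ' = λ + λ_C(1 − cos θ)

For θ = 120°, cos θ = -1/2 (exact) = -0.5000, so:
1 − cos 120° = 1 − (-1/2) = 1.5000

Δλ = λ_C × 1.5000 = 2.4263 × 1.5000 = 3.6395 pm

λ' = 64.0 + 3.6395 = 67.6395 pm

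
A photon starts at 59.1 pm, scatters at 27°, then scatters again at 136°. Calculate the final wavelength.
63.5361 pm

Apply Compton shift twice:

First scattering at θ₁ = 27°:
Δλ₁ = λ_C(1 - cos(27°))
Δλ₁ = 2.4263 × 0.1090
Δλ₁ = 0.2645 pm

After first scattering:
λ₁ = 59.1 + 0.2645 = 59.3645 pm

Second scattering at θ₂ = 136°:
Δλ₂ = λ_C(1 - cos(136°))
Δλ₂ = 2.4263 × 1.7193
Δλ₂ = 4.1717 pm

Final wavelength:
λ₂ = 59.3645 + 4.1717 = 63.5361 pm

Total shift: Δλ_total = 0.2645 + 4.1717 = 4.4361 pm

(Intermediate values are shown rounded; full precision is carried through to the final answer.)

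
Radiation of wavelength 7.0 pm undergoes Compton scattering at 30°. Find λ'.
7.3251 pm

Using the Compton formula: λ' = λ + λ_C(1 − cos θ)

For θ = 30°, cos θ = √3/2 (exact) ≈ 0.8660, so:
1 − cos 30° = 1 − (√3/2) ≈ 0.1340

Δλ = λ_C × 0.1340 = 2.4263 × 0.1340 = 0.3251 pm

λ' = 7.0 + 0.3251 = 7.3251 pm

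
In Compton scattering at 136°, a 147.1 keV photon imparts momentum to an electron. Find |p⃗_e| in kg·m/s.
1.2204e-22 kg·m/s

The electron is initially at rest, so by conservation of momentum:
p⃗_e = p⃗₀ − p⃗'  (incident photon momentum minus scattered photon momentum)

Photon momentum magnitudes (p = h/λ = E/c):
λ₀ = hc/E₀ = 8.4286 pm → p₀ = h/λ₀ = 7.8614e-23 kg·m/s
Δλ = λ_C(1 − cos 136°) = 4.1717 pm
λ' = 12.6002 pm → p' = h/λ' = 5.2587e-23 kg·m/s

The scattered photon makes angle θ = 136° with the incident direction, so by the law of cosines:
|p⃗_e|² = p₀² + p'² − 2p₀p'cos θ
|p⃗_e|² = (7.8614e-23)² + (5.2587e-23)² − 2·7.8614e-23·5.2587e-23·cos(136°)
|p⃗_e| = 1.2204e-22 kg·m/s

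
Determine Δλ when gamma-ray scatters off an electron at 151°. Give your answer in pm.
4.5484 pm

Using the Compton scattering formula:
Δλ = λ_C(1 - cos θ)

where λ_C = h/(m_e·c) ≈ 2.4263 pm is the Compton wavelength of an electron.

For θ = 151°:
cos(151°) = -0.8746
1 - cos(151°) = 1.8746

Δλ = 2.4263 × 1.8746
Δλ = 4.5484 pm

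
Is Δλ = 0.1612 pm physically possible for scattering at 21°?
Yes, consistent

Calculate the expected shift for θ = 21°:

Δλ_expected = λ_C(1 - cos(21°))
Δλ_expected = 2.4263 × (1 - cos(21°))
Δλ_expected = 2.4263 × 0.0664
Δλ_expected = 0.1612 pm

Given shift: 0.1612 pm
Expected shift: 0.1612 pm
Difference: 0.0000 pm

The values match. This is consistent with Compton scattering at the stated angle.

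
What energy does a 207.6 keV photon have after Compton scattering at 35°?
193.3912 keV

First convert energy to wavelength:
λ = hc/E, with hc ≈ 1239.842 keV·pm (i.e. 1239.842 eV·nm)

For E = 207.6 keV = 207600 eV:
λ = 1239.842 keV·pm / 207.6 keV
λ = 5.9723 pm

Calculate the Compton shift:
Δλ = λ_C(1 - cos(35°)) = 2.4263 × 0.1808
Δλ = 0.4388 pm

Final wavelength:
λ' = 5.9723 + 0.4388 = 6.4111 pm

Final energy:
E' = hc/λ' = 1239.842 / 6.4111 = 193.3912 keV

(Intermediate values are shown rounded; full precision is carried through to the final answer.)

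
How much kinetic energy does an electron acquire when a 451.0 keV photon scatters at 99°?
227.8047 keV

By energy conservation: K_e = E_initial - E_final

First find the scattered photon energy:
Initial wavelength: λ = hc/E = 2.7491 pm
Compton shift: Δλ = λ_C(1 - cos(99°)) = 2.8059 pm
Final wavelength: λ' = 2.7491 + 2.8059 = 5.5550 pm
Final photon energy: E' = hc/λ' = 223.1953 keV

Electron kinetic energy:
K_e = E - E' = 451.0000 - 223.1953 = 227.8047 keV

(Intermediate values are shown rounded; full precision is carried through to the final answer.)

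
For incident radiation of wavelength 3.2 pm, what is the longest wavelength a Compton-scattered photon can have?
8.0526 pm (at θ = 180°)

The Compton shift is Δλ = λ_C(1 − cos θ).

Since cos θ ranges from −1 to 1, the factor (1 − cos θ) ranges from 0 to 2; the maximum shift occurs at θ = 180° (backscattering):
Δλ_max = 2λ_C = 2 × 2.4263 pm = 4.8526 pm

Maximum scattered wavelength:
λ'_max = λ₀ + Δλ_max = 3.2 + 4.8526 = 8.0526 pm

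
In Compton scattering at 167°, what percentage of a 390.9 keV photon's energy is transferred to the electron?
0.6016 (or 60.16%)

Calculate initial and final photon energies:

Initial: E₀ = 390.9 keV → λ₀ = 3.1718 pm
Compton shift: Δλ = 4.7904 pm
Final wavelength: λ' = 7.9622 pm
Final energy: E' = 155.7161 keV

Fractional energy loss:
(E₀ - E')/E₀ = (390.9000 - 155.7161)/390.9000
= 235.1839/390.9000
= 0.6016
= 60.16%

(Intermediate values are shown rounded; full precision is carried through to the final answer.)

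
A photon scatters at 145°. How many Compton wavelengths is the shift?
1.8192 λ_C

The Compton shift formula is:
Δλ = λ_C(1 - cos θ)

Dividing both sides by λ_C:
Δλ/λ_C = 1 - cos θ

For θ = 145°:
Δλ/λ_C = 1 - cos(145°)
Δλ/λ_C = 1 - -0.8192
Δλ/λ_C = 1.8192

This means the shift is 1.8192 × λ_C = 4.4138 pm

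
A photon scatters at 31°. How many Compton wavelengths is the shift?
0.1428 λ_C

The Compton shift formula is:
Δλ = λ_C(1 - cos θ)

Dividing both sides by λ_C:
Δλ/λ_C = 1 - cos θ

For θ = 31°:
Δλ/λ_C = 1 - cos(31°)
Δλ/λ_C = 1 - 0.8572
Δλ/λ_C = 0.1428

This means the shift is 0.1428 × λ_C = 0.3466 pm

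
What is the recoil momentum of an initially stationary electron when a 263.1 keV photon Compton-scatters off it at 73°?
1.4805e-22 kg·m/s

The electron is initially at rest, so by conservation of momentum:
p⃗_e = p⃗₀ − p⃗'  (incident photon momentum minus scattered photon momentum)

Photon momentum magnitudes (p = h/λ = E/c):
λ₀ = hc/E₀ = 4.7124 pm → p₀ = h/λ₀ = 1.4061e-22 kg·m/s
Δλ = λ_C(1 − cos 73°) = 1.7169 pm
λ' = 6.4294 pm → p' = h/λ' = 1.0306e-22 kg·m/s

The scattered photon makes angle θ = 73° with the incident direction, so by the law of cosines:
|p⃗_e|² = p₀² + p'² − 2p₀p'cos θ
|p⃗_e|² = (1.4061e-22)² + (1.0306e-22)² − 2·1.4061e-22·1.0306e-22·cos(73°)
|p⃗_e| = 1.4805e-22 kg·m/s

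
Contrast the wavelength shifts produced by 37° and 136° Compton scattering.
136° produces the larger shift by a factor of 8.538

Calculate both shifts using Δλ = λ_C(1 - cos θ):

For θ₁ = 37°:
Δλ₁ = 2.4263 × (1 - cos(37°))
Δλ₁ = 2.4263 × 0.2014
Δλ₁ = 0.4886 pm

For θ₂ = 136°:
Δλ₂ = 2.4263 × (1 - cos(136°))
Δλ₂ = 2.4263 × 1.7193
Δλ₂ = 4.1717 pm

The 136° angle produces the larger shift.
Ratio: 4.1717/0.4886 = 8.538

(Intermediate values are shown rounded; full precision is carried through to the final answer.)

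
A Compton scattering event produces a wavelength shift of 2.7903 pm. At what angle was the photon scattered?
98.63°

From the Compton formula Δλ = λ_C(1 - cos θ), we can solve for θ:

cos θ = 1 - Δλ/λ_C

Given:
- Δλ = 2.7903 pm
- λ_C = h/(m_e·c) ≈ 2.42631024 pm

cos θ = 1 - 2.7903/2.42631024
cos θ = 1 - 1.150018
cos θ = -0.150018

θ = arccos(-0.150018)
θ = 98.63°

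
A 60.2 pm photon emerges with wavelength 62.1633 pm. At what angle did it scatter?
79.00°

First find the wavelength shift:
Δλ = λ' - λ = 62.1633 - 60.2 = 1.9633 pm

Using Δλ = λ_C(1 - cos θ), with λ_C = h/(m_e·c) ≈ 2.42631024 pm:
cos θ = 1 - Δλ/λ_C
cos θ = 1 - 1.9633/2.42631024
cos θ = 0.190829

θ = arccos(0.190829)
θ = 79.00°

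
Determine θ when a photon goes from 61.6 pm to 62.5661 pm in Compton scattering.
53.00°

First find the wavelength shift:
Δλ = λ' - λ = 62.5661 - 61.6 = 0.9661 pm

Using Δλ = λ_C(1 - cos θ), with λ_C = h/(m_e·c) ≈ 2.42631024 pm:
cos θ = 1 - Δλ/λ_C
cos θ = 1 - 0.9661/2.42631024
cos θ = 0.601823

θ = arccos(0.601823)
θ = 53.00°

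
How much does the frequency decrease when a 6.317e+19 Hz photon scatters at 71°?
1.620e+19 Hz (decrease)

Convert frequency to wavelength (c = 299792458 m/s):
λ₀ = c/f₀ = 299792458/6.317e+19 = 4.7458043e-12 m = 4.7458 pm

Calculate Compton shift:
Δλ = λ_C(1 - cos(71°)) = 1.6364 pm

Final wavelength:
λ' = λ₀ + Δλ = 4.7458 + 1.6364 = 6.3822 pm

Final frequency:
f' = c/λ' = 299792458/6.3821852e-12 = 4.6973325e+19 Hz

Frequency shift (decrease):
Δf = f₀ - f' = 6.317e+19 - 4.6973325e+19 = 1.620e+19 Hz

(Intermediate values are shown rounded; full precision is carried through to the final answer.)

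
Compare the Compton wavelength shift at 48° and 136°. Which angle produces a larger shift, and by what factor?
136° produces the larger shift by a factor of 5.196

Calculate both shifts using Δλ = λ_C(1 - cos θ):

For θ₁ = 48°:
Δλ₁ = 2.4263 × (1 - cos(48°))
Δλ₁ = 2.4263 × 0.3309
Δλ₁ = 0.8028 pm

For θ₂ = 136°:
Δλ₂ = 2.4263 × (1 - cos(136°))
Δλ₂ = 2.4263 × 1.7193
Δλ₂ = 4.1717 pm

The 136° angle produces the larger shift.
Ratio: 4.1717/0.8028 = 5.196

(Intermediate values are shown rounded; full precision is carried through to the final answer.)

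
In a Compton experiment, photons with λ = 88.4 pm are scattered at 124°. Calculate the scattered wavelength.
92.1831 pm

Using the Compton scattering formula:
λ' = λ + Δλ = λ + λ_C(1 - cos θ)

Given:
- Initial wavelength λ = 88.4 pm
- Scattering angle θ = 124°
- Compton wavelength λ_C ≈ 2.4263 pm

Calculate the shift:
Δλ = 2.4263 × (1 - cos(124°))
Δλ = 2.4263 × 1.5592
Δλ = 3.7831 pm

Final wavelength:
λ' = 88.4 + 3.7831 = 92.1831 pm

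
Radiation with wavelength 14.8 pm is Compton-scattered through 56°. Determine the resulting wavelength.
15.8695 pm

Using the Compton scattering formula:
λ' = λ + Δλ = λ + λ_C(1 - cos θ)

Given:
- Initial wavelength λ = 14.8 pm
- Scattering angle θ = 56°
- Compton wavelength λ_C ≈ 2.4263 pm

Calculate the shift:
Δλ = 2.4263 × (1 - cos(56°))
Δλ = 2.4263 × 0.4408
Δλ = 1.0695 pm

Final wavelength:
λ' = 14.8 + 1.0695 = 15.8695 pm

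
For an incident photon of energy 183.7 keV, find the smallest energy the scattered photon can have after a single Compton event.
106.8655 keV (at θ = 180°)

The scattered photon has minimum energy when its wavelength is maximum, i.e., when the Compton shift Δλ = λ_C(1 − cos θ) is maximum. This occurs at θ = 180° (backscattering), giving Δλ_max = 2λ_C = 4.8526 pm.

Initial wavelength: λ₀ = hc/E₀ = 6.7493 pm
Maximum final wavelength: λ'_max = λ₀ + 2λ_C = 6.7493 + 4.8526 = 11.6019 pm
Minimum final energy: E'_min = hc/λ'_max = 106.8655 keV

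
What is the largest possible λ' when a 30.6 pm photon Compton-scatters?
35.4526 pm (at θ = 180°)

The Compton shift is Δλ = λ_C(1 − cos θ).

Since cos θ ranges from −1 to 1, the factor (1 − cos θ) ranges from 0 to 2; the maximum shift occurs at θ = 180° (backscattering):
Δλ_max = 2λ_C = 2 × 2.4263 pm = 4.8526 pm

Maximum scattered wavelength:
λ'_max = λ₀ + Δλ_max = 30.6 + 4.8526 = 35.4526 pm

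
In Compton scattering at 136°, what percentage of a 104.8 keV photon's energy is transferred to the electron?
0.2607 (or 26.07%)

Calculate initial and final photon energies:

Initial: E₀ = 104.8 keV → λ₀ = 11.8306 pm
Compton shift: Δλ = 4.1717 pm
Final wavelength: λ' = 16.0022 pm
Final energy: E' = 77.4794 keV

Fractional energy loss:
(E₀ - E')/E₀ = (104.8000 - 77.4794)/104.8000
= 27.3206/104.8000
= 0.2607
= 26.07%

(Intermediate values are shown rounded; full precision is carried through to the final answer.)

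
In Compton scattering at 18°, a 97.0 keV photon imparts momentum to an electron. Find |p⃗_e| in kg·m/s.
1.6151e-23 kg·m/s

The electron is initially at rest, so by conservation of momentum:
p⃗_e = p⃗₀ − p⃗'  (incident photon momentum minus scattered photon momentum)

Photon momentum magnitudes (p = h/λ = E/c):
λ₀ = hc/E₀ = 12.7819 pm → p₀ = h/λ₀ = 5.1840e-23 kg·m/s
Δλ = λ_C(1 − cos 18°) = 0.1188 pm
λ' = 12.9006 pm → p' = h/λ' = 5.1362e-23 kg·m/s

The scattered photon makes angle θ = 18° with the incident direction, so by the law of cosines:
|p⃗_e|² = p₀² + p'² − 2p₀p'cos θ
|p⃗_e|² = (5.1840e-23)² + (5.1362e-23)² − 2·5.1840e-23·5.1362e-23·cos(18°)
|p⃗_e| = 1.6151e-23 kg·m/s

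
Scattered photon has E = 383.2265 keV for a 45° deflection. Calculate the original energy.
491.1000 keV

Convert final energy to wavelength (hc ≈ 1239.842 keV·pm):
λ' = hc/E' = 1239.842 / 383.2265 = 3.2353 pm

Calculate the Compton shift:
Δλ = λ_C(1 - cos(45°))
Δλ = 2.4263 × (1 - cos(45°))
Δλ = 0.7106 pm

Initial wavelength:
λ = λ' - Δλ = 3.2353 - 0.7106 = 2.5246 pm

Initial energy:
E = hc/λ = 1239.842 / 2.5246 = 491.1000 keV

(Intermediate values are shown rounded; full precision is carried through to the final answer.)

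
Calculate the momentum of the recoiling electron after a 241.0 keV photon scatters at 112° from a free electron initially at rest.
1.7388e-22 kg·m/s

The electron is initially at rest, so by conservation of momentum:
p⃗_e = p⃗₀ − p⃗'  (incident photon momentum minus scattered photon momentum)

Photon momentum magnitudes (p = h/λ = E/c):
λ₀ = hc/E₀ = 5.1446 pm → p₀ = h/λ₀ = 1.2880e-22 kg·m/s
Δλ = λ_C(1 − cos 112°) = 3.3352 pm
λ' = 8.4798 pm → p' = h/λ' = 7.8140e-23 kg·m/s

The scattered photon makes angle θ = 112° with the incident direction, so by the law of cosines:
|p⃗_e|² = p₀² + p'² − 2p₀p'cos θ
|p⃗_e|² = (1.2880e-22)² + (7.8140e-23)² − 2·1.2880e-22·7.8140e-23·cos(112°)
|p⃗_e| = 1.7388e-22 kg·m/s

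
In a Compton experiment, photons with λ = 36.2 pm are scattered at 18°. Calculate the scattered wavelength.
36.3188 pm

Using the Compton scattering formula:
λ' = λ + Δλ = λ + λ_C(1 - cos θ)

Given:
- Initial wavelength λ = 36.2 pm
- Scattering angle θ = 18°
- Compton wavelength λ_C ≈ 2.4263 pm

Calculate the shift:
Δλ = 2.4263 × (1 - cos(18°))
Δλ = 2.4263 × 0.0489
Δλ = 0.1188 pm

Final wavelength:
λ' = 36.2 + 0.1188 = 36.3188 pm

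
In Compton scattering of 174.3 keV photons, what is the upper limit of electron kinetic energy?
70.6853 keV

Maximum energy transfer occurs at θ = 180° (backscattering).

Initial photon: E₀ = 174.3 keV → λ₀ = 7.1133 pm

Maximum Compton shift (at 180°):
Δλ_max = 2λ_C = 2 × 2.4263 = 4.8526 pm

Final wavelength:
λ' = 7.1133 + 4.8526 = 11.9659 pm

Minimum photon energy (maximum energy to electron):
E'_min = hc/λ' = 103.6147 keV

Maximum electron kinetic energy:
K_max = E₀ - E'_min = 174.3000 - 103.6147 = 70.6853 keV

(Intermediate values are shown rounded; full precision is carried through to the final answer.)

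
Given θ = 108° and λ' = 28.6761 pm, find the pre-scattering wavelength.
25.5000 pm

From λ' = λ + Δλ, we have λ = λ' - Δλ

First calculate the Compton shift:
Δλ = λ_C(1 - cos θ)
Δλ = 2.4263 × (1 - cos(108°))
Δλ = 2.4263 × 1.3090
Δλ = 3.1761 pm

Initial wavelength:
λ = λ' - Δλ
λ = 28.6761 - 3.1761
λ = 25.5000 pm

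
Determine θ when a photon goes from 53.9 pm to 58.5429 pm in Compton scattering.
156.00°

First find the wavelength shift:
Δλ = λ' - λ = 58.5429 - 53.9 = 4.6429 pm

Using Δλ = λ_C(1 - cos θ), with λ_C = h/(m_e·c) ≈ 2.42631024 pm:
cos θ = 1 - Δλ/λ_C
cos θ = 1 - 4.6429/2.42631024
cos θ = -0.913564

θ = arccos(-0.913564)
θ = 156.00°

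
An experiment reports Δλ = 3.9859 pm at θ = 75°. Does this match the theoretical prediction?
No, inconsistent

Calculate the expected shift for θ = 75°:

Δλ_expected = λ_C(1 - cos(75°))
Δλ_expected = 2.4263 × (1 - cos(75°))
Δλ_expected = 2.4263 × 0.7412
Δλ_expected = 1.7983 pm

Given shift: 3.9859 pm
Expected shift: 1.7983 pm
Difference: 2.1876 pm

The values do not match. The given shift corresponds to θ ≈ 130.0°, not 75°.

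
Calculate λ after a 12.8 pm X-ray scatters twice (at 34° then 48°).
14.0176 pm

Apply Compton shift twice:

First scattering at θ₁ = 34°:
Δλ₁ = λ_C(1 - cos(34°))
Δλ₁ = 2.4263 × 0.1710
Δλ₁ = 0.4148 pm

After first scattering:
λ₁ = 12.8 + 0.4148 = 13.2148 pm

Second scattering at θ₂ = 48°:
Δλ₂ = λ_C(1 - cos(48°))
Δλ₂ = 2.4263 × 0.3309
Δλ₂ = 0.8028 pm

Final wavelength:
λ₂ = 13.2148 + 0.8028 = 14.0176 pm

Total shift: Δλ_total = 0.4148 + 0.8028 = 1.2176 pm

(Intermediate values are shown rounded; full precision is carried through to the final answer.)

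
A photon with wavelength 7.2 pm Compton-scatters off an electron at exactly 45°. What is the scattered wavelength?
7.9106 pm

Using the Compton formula: λ' = λ + λ_C(1 − cos θ)

For θ = 45°, cos θ = √2/2 (exact) ≈ 0.7071, so:
1 − cos 45° = 1 − (√2/2) ≈ 0.2929

Δλ = λ_C × 0.2929 = 2.4263 × 0.2929 = 0.7106 pm

λ' = 7.2 + 0.7106 = 7.9106 pm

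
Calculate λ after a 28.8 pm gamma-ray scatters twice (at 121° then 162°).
37.2098 pm

Apply Compton shift twice:

First scattering at θ₁ = 121°:
Δλ₁ = λ_C(1 - cos(121°))
Δλ₁ = 2.4263 × 1.5150
Δλ₁ = 3.6760 pm

After first scattering:
λ₁ = 28.8 + 3.6760 = 32.4760 pm

Second scattering at θ₂ = 162°:
Δλ₂ = λ_C(1 - cos(162°))
Δλ₂ = 2.4263 × 1.9511
Δλ₂ = 4.7339 pm

Final wavelength:
λ₂ = 32.4760 + 4.7339 = 37.2098 pm

Total shift: Δλ_total = 3.6760 + 4.7339 = 8.4098 pm

(Intermediate values are shown rounded; full precision is carried through to the final answer.)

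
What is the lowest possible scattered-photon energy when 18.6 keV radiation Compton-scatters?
17.3378 keV (at θ = 180°)

The scattered photon has minimum energy when its wavelength is maximum, i.e., when the Compton shift Δλ = λ_C(1 − cos θ) is maximum. This occurs at θ = 180° (backscattering), giving Δλ_max = 2λ_C = 4.8526 pm.

Initial wavelength: λ₀ = hc/E₀ = 66.6582 pm
Maximum final wavelength: λ'_max = λ₀ + 2λ_C = 66.6582 + 4.8526 = 71.5108 pm
Minimum final energy: E'_min = hc/λ'_max = 17.3378 keV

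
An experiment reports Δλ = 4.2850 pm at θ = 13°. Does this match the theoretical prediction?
No, inconsistent

Calculate the expected shift for θ = 13°:

Δλ_expected = λ_C(1 - cos(13°))
Δλ_expected = 2.4263 × (1 - cos(13°))
Δλ_expected = 2.4263 × 0.0256
Δλ_expected = 0.0622 pm

Given shift: 4.2850 pm
Expected shift: 0.0622 pm
Difference: 4.2228 pm

The values do not match. The given shift corresponds to θ ≈ 140.0°, not 13°.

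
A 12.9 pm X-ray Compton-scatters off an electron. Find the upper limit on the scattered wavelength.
17.7526 pm (at θ = 180°)

The Compton shift is Δλ = λ_C(1 − cos θ).

Since cos θ ranges from −1 to 1, the factor (1 − cos θ) ranges from 0 to 2; the maximum shift occurs at θ = 180° (backscattering):
Δλ_max = 2λ_C = 2 × 2.4263 pm = 4.8526 pm

Maximum scattered wavelength:
λ'_max = λ₀ + Δλ_max = 12.9 + 4.8526 = 17.7526 pm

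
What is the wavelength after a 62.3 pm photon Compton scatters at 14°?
62.3721 pm

Using the Compton scattering formula:
λ' = λ + Δλ = λ + λ_C(1 - cos θ)

Given:
- Initial wavelength λ = 62.3 pm
- Scattering angle θ = 14°
- Compton wavelength λ_C ≈ 2.4263 pm

Calculate the shift:
Δλ = 2.4263 × (1 - cos(14°))
Δλ = 2.4263 × 0.0297
Δλ = 0.0721 pm

Final wavelength:
λ' = 62.3 + 0.0721 = 62.3721 pm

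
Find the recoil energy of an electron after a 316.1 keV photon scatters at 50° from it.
57.2072 keV

By energy conservation: K_e = E_initial - E_final

First find the scattered photon energy:
Initial wavelength: λ = hc/E = 3.9223 pm
Compton shift: Δλ = λ_C(1 - cos(50°)) = 0.8667 pm
Final wavelength: λ' = 3.9223 + 0.8667 = 4.7890 pm
Final photon energy: E' = hc/λ' = 258.8928 keV

Electron kinetic energy:
K_e = E - E' = 316.1000 - 258.8928 = 57.2072 keV

(Intermediate values are shown rounded; full precision is carried through to the final answer.)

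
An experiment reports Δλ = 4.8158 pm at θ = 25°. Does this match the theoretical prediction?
No, inconsistent

Calculate the expected shift for θ = 25°:

Δλ_expected = λ_C(1 - cos(25°))
Δλ_expected = 2.4263 × (1 - cos(25°))
Δλ_expected = 2.4263 × 0.0937
Δλ_expected = 0.2273 pm

Given shift: 4.8158 pm
Expected shift: 0.2273 pm
Difference: 4.5884 pm

The values do not match. The given shift corresponds to θ ≈ 170.0°, not 25°.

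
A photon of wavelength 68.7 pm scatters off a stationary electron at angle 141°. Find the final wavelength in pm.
73.0119 pm

Using the Compton scattering formula:
λ' = λ + Δλ = λ + λ_C(1 - cos θ)

Given:
- Initial wavelength λ = 68.7 pm
- Scattering angle θ = 141°
- Compton wavelength λ_C ≈ 2.4263 pm

Calculate the shift:
Δλ = 2.4263 × (1 - cos(141°))
Δλ = 2.4263 × 1.7771
Δλ = 4.3119 pm

Final wavelength:
λ' = 68.7 + 4.3119 = 73.0119 pm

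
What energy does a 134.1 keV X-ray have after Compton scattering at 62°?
117.7116 keV

First convert energy to wavelength:
λ = hc/E, with hc ≈ 1239.842 keV·pm (i.e. 1239.842 eV·nm)

For E = 134.1 keV = 134100 eV:
λ = 1239.842 keV·pm / 134.1 keV
λ = 9.2457 pm

Calculate the Compton shift:
Δλ = λ_C(1 - cos(62°)) = 2.4263 × 0.5305
Δλ = 1.2872 pm

Final wavelength:
λ' = 9.2457 + 1.2872 = 10.5329 pm

Final energy:
E' = hc/λ' = 1239.842 / 10.5329 = 117.7116 keV

(Intermediate values are shown rounded; full precision is carried through to the final answer.)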